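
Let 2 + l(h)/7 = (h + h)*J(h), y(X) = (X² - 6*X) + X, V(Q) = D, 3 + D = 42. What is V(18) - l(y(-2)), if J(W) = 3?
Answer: -535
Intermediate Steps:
D = 39 (D = -3 + 42 = 39)
V(Q) = 39
y(X) = X² - 5*X
l(h) = -14 + 42*h (l(h) = -14 + 7*((h + h)*3) = -14 + 7*((2*h)*3) = -14 + 7*(6*h) = -14 + 42*h)
V(18) - l(y(-2)) = 39 - (-14 + 42*(-2*(-5 - 2))) = 39 - (-14 + 42*(-2*(-7))) = 39 - (-14 + 42*14) = 39 - (-14 + 588) = 39 - 1*574 = 39 - 574 = -535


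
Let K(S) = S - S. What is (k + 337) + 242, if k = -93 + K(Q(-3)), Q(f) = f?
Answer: 486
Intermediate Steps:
K(S) = 0
k = -93 (k = -93 + 0 = -93)
(k + 337) + 242 = (-93 + 337) + 242 = 244 + 242 = 486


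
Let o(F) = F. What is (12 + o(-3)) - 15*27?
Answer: -396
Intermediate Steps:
(12 + o(-3)) - 15*27 = (12 - 3) - 15*27 = 9 - 405 = -396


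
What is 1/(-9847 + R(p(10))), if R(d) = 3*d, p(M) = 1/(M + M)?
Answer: -20/196937 ≈ -0.00010156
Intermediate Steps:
p(M) = 1/(2*M)
1/(-9847 + R(p(10))) = 1/(-9847 + 3*((1/2)/10)) = 1/(-9847 + 3*((1/2)*(1/10))) = 1/(-9847 + 3*(1/20)) = 1/(-9847 + 3/20) = 1/(-196937/20) = -20/196937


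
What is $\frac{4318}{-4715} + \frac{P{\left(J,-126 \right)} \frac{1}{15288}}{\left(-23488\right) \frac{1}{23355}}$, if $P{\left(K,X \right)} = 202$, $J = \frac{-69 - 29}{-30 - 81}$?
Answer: $- \frac{262128510607}{282180604160} \approx -0.92894$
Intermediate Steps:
$J = \frac{98}{111}$ ($J = - \frac{98}{-111} = \left(-98\right) \left(- \frac{1}{111}\right) = \frac{98}{111} \approx 0.88288$)
$\frac{4318}{-4715} + \frac{P{\left(J,-126 \right)} \frac{1}{15288}}{\left(-23488\right) \frac{1}{23355}} = \frac{4318}{-4715} + \frac{202 \cdot \frac{1}{15288}}{\left(-23488\right) \frac{1}{23355}} = 4318 \left(- \frac{1}{4715}\right) + \frac{202 \cdot \frac{1}{15288}}{\left(-23488\right) \frac{1}{23355}} = - \frac{4318}{4715} + \frac{101}{7644 \left(- \frac{23488}{23355}\right)} = - \frac{4318}{4715} + \frac{101}{7644} \left(- \frac{23355}{23488}\right) = - \frac{4318}{4715} - \frac{786285}{59847424} = - \frac{262128510607}{282180604160}$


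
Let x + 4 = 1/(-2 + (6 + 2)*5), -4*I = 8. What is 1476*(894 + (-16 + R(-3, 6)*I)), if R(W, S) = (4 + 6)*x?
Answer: 26851392/19 ≈ 1.4132e+6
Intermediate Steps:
I = -2 (I = -¼*8 = -2)
x = -151/38 (x = -4 + 1/(-2 + (6 + 2)*5) = -4 + 1/(-2 + 8*5) = -4 + 1/(-2 + 40) = -4 + 1/38 = -151/38 ≈ -3.9737)
R(W, S) = -755/19 (R(W, S) = (4 + 6)*(-151/38) = 10*(-151/38) = -755/19)
1476*(894 + (-16 + R(-3, 6)*I)) = 1476*(894 + (-16 - 755/19*(-2))) = 1476*(894 + (-16 + 1510/19)) = 1476*(894 + 1206/19) = 1476*(18192/19) = 26851392/19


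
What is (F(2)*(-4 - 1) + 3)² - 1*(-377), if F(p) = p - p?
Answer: 386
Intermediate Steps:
F(p) = 0
(F(2)*(-4 - 1) + 3)² - 1*(-377) = (0*(-4 - 1) + 3)² - 1*(-377) = (0*(-5) + 3)² + 377 = (0 + 3)² + 377 = 3² + 377 = 9 + 377 = 386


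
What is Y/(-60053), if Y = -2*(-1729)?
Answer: -494/8579 ≈ -0.057582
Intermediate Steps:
Y = 3458
Y/(-60053) = 3458/(-60053) = 3458*(-1/60053) = -494/8579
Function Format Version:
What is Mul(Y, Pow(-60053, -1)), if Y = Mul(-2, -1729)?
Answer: Rational(-494, 8579) ≈ -0.057582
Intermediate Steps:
Y = 3458
Mul(Y, Pow(-60053, -1)) = Mul(3458, Pow(-60053, -1)) = Mul(3458, Rational(-1, 60053)) = Rational(-494, 8579)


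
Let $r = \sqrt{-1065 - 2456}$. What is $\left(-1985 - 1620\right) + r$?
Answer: $-3605 + i \sqrt{3521} \approx -3605.0 + 59.338 i$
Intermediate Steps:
$r = i \sqrt{3521}$ ($r = \sqrt{-3521} = i \sqrt{3521} \approx 59.338 i$)
$\left(-1985 - 1620\right) + r = \left(-1985 - 1620\right) + i \sqrt{3521} = -3605 + i \sqrt{3521}$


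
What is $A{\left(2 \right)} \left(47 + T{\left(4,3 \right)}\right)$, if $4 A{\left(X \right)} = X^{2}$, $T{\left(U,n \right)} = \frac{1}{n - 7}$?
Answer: $\frac{187}{4} \approx 46.75$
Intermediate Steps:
$T{\left(U,n \right)} = \frac{1}{-7 + n}$
$A{\left(X \right)} = \frac{X^{2}}{4}$
$A{\left(2 \right)} \left(47 + T{\left(4,3 \right)}\right) = \frac{2^{2}}{4} \left(47 + \frac{1}{-7 + 3}\right) = \frac{1}{4} \cdot 4 \left(47 + \frac{1}{-4}\right) = 1 \left(47 - \frac{1}{4}\right) = 1 \cdot \frac{187}{4} = \frac{187}{4}$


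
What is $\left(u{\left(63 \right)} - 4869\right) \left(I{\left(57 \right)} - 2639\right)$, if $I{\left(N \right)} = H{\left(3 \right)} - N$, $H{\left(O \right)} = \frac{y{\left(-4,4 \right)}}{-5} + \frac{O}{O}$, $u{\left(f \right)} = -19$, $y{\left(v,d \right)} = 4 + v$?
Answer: $13173160$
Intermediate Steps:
$H{\left(O \right)} = 1$ ($H{\left(O \right)} = \frac{4 - 4}{-5} + \frac{O}{O} = 0 \left(- \frac{1}{5}\right) + 1 = 0 + 1 = 1$)
$I{\left(N \right)} = 1 - N$
$\left(u{\left(63 \right)} - 4869\right) \left(I{\left(57 \right)} - 2639\right) = \left(-19 - 4869\right) \left(\left(1 - 57\right) - 2639\right) = - 4888 \left(\left(1 - 57\right) - 2639\right) = - 4888 \left(-56 - 2639\right) = \left(-4888\right) \left(-2695\right) = 13173160$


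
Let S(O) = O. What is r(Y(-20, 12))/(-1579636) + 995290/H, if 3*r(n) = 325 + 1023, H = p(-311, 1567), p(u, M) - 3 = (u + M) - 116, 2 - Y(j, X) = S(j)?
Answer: 393048850213/451380987 ≈ 870.77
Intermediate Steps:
Y(j, X) = 2 - j
p(u, M) = -113 + M + u (p(u, M) = 3 + ((u + M) - 116) = 3 + ((M + u) - 116) = 3 + (-116 + M + u) = -113 + M + u)
H = 1143 (H = -113 + 1567 - 311 = 1143)
r(n) = 1348/3 (r(n) = (325 + 1023)/3 = (1/3)*1348 = 1348/3)
r(Y(-20, 12))/(-1579636) + 995290/H = (1348/3)/(-1579636) + 995290/1143 = (1348/3)*(-1/1579636) + 995290*(1/1143) = -337/1184727 + 995290/1143 = 393048850213/451380987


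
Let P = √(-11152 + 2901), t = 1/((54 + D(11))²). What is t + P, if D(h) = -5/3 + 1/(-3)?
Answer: 1/2704 + I*√8251 ≈ 0.00036982 + 90.835*I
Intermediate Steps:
D(h) = -2 (D(h) = -5*⅓ + 1*(-⅓) = -5/3 - ⅓ = -2)
t = 1/2704 (t = 1/((54 - 2)²) = 1/(52²) = 1/2704 ≈ 0.00036982)
P = I*√8251 (P = √(-8251) = I*√8251 ≈ 90.835*I)
t + P = 1/2704 + I*√8251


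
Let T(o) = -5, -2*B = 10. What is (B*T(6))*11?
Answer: 275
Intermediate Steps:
B = -5 (B = -½*10 = -5)
(B*T(6))*11 = -5*(-5)*11 = 25*11 = 275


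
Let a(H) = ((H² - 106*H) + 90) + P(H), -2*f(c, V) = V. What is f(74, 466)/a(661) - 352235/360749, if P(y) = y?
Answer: -129567753927/132613496894 ≈ -0.97703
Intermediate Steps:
f(c, V) = -V/2
a(H) = 90 + H² - 105*H (a(H) = ((H² - 106*H) + 90) + H = (90 + H² - 106*H) + H = 90 + H² - 105*H)
f(74, 466)/a(661) - 352235/360749 = (-½*466)/(90 + 661² - 105*661) - 352235/360749 = -233/(90 + 436921 - 69405) - 352235*1/360749 = -233/367606 - 352235/360749 = -129567753927/132613496894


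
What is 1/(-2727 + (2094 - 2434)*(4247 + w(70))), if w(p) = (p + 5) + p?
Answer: -1/1496007 ≈ -6.6845e-7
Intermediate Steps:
w(p) = 5 + 2*p (w(p) = (5 + p) + p = 5 + 2*p)
1/(-2727 + (2094 - 2434)*(4247 + w(70))) = 1/(-2727 + (2094 - 2434)*(4247 + (5 + 2*70))) = 1/(-2727 - 340*(4247 + (5 + 140))) = 1/(-2727 - 340*(4247 + 145)) = 1/(-2727 - 340*4392) = 1/(-2727 - 1493280) = 1/(-1496007) = -1/1496007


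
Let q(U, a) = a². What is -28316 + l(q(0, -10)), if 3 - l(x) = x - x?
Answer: -28313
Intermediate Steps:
l(x) = 3 (l(x) = 3 - (x - x) = 3 - 1*0 = 3 + 0 = 3)
-28316 + l(q(0, -10)) = -28316 + 3 = -28313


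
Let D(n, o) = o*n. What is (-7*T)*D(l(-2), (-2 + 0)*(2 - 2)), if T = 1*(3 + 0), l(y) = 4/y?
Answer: 0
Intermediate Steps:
D(n, o) = n*o
T = 3 (T = 1*3 = 3)
(-7*T)*D(l(-2), (-2 + 0)*(2 - 2)) = (-7*3)*((4/(-2))*((-2 + 0)*(2 - 2))) = -21*4*(-1/2)*(-2*0) = -(-42)*0 = -21*0 = 0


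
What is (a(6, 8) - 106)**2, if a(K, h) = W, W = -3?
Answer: 11881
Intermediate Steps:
a(K, h) = -3
(a(6, 8) - 106)**2 = (-3 - 106)**2 = (-109)**2 = 11881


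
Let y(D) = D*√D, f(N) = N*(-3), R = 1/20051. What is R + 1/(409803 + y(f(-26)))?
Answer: 58718328070/1122441774792369 - 26*√78/55979341419 ≈ 5.2309e-5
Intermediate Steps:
R = 1/20051 ≈ 4.9873e-5
f(N) = -3*N
y(D) = D^(3/2)
R + 1/(409803 + y(f(-26))) = 1/20051 + 1/(409803 + (-3*(-26))^(3/2)) = 1/20051 + 1/(409803 + 78^(3/2)) = 1/20051 + 1/(409803 + 78*√78)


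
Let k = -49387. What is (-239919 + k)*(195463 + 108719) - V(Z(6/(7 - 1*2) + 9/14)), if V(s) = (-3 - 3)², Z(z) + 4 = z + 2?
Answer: -88001677728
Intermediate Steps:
Z(z) = -2 + z (Z(z) = -4 + (z + 2) = -4 + (2 + z) = -2 + z)
V(s) = 36 (V(s) = (-6)² = 36)
(-239919 + k)*(195463 + 108719) - V(Z(6/(7 - 1*2) + 9/14)) = (-239919 - 49387)*(195463 + 108719) - 1*36 = -289306*304182 - 36 = -88001677692 - 36 = -88001677728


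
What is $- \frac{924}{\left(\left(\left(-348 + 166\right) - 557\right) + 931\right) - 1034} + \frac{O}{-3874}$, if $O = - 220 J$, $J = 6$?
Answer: $\frac{1172754}{815477} \approx 1.4381$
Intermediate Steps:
$O = -1320$ ($O = \left(-220\right) 6 = -1320$)
$- \frac{924}{\left(\left(\left(-348 + 166\right) - 557\right) + 931\right) - 1034} + \frac{O}{-3874} = - \frac{924}{\left(\left(\left(-348 + 166\right) - 557\right) + 931\right) - 1034} - \frac{1320}{-3874} = - \frac{924}{\left(\left(-182 - 557\right) + 931\right) - 1034} - - \frac{660}{1937} = - \frac{924}{\left(-739 + 931\right) - 1034} + \frac{660}{1937} = - \frac{924}{192 - 1034} + \frac{660}{1937} = - \frac{924}{-842} + \frac{660}{1937} = \left(-924\right) \left(- \frac{1}{842}\right) + \frac{660}{1937} = \frac{462}{421} + \frac{660}{1937} = \frac{1172754}{815477}$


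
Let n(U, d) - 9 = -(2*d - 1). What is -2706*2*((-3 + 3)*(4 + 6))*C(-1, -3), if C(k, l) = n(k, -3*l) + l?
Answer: 0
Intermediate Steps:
n(U, d) = 10 - 2*d (n(U, d) = 9 - (2*d - 1) = 9 - (-1 + 2*d) = 9 + (1 - 2*d) = 10 - 2*d)
C(k, l) = 10 + 7*l (C(k, l) = (10 - (-6)*l) + l = (10 + 6*l) + l = 10 + 7*l)
-2706*2*((-3 + 3)*(4 + 6))*C(-1, -3) = -2706*2*((-3 + 3)*(4 + 6))*(10 + 7*(-3)) = -2706*2*(0*10)*(10 - 21) = -2706*2*0*(-11) = -0*(-11) = -2706*0 = 0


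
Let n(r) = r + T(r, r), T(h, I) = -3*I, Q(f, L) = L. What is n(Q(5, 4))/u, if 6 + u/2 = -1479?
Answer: 4/1485 ≈ 0.0026936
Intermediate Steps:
u = -2970 (u = -12 + 2*(-1479) = -12 - 2958 = -2970)
n(r) = -2*r (n(r) = r - 3*r = -2*r)
n(Q(5, 4))/u = (-2*4)/(-2970) = -1/2970*(-8) = 4/1485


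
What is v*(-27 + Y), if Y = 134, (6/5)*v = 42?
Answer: 3745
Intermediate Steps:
v = 35 (v = (⅚)*42 = 35)
v*(-27 + Y) = 35*(-27 + 134) = 35*107 = 3745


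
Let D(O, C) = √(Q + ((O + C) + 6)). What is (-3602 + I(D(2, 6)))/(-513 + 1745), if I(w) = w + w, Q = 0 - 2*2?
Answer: -1801/616 + √10/616 ≈ -2.9186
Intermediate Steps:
Q = -4 (Q = 0 - 4 = -4)
D(O, C) = √(2 + C + O) (D(O, C) = √(-4 + ((O + C) + 6)) = √(-4 + ((C + O) + 6)) = √(-4 + (6 + C + O)) = √(2 + C + O))
I(w) = 2*w
(-3602 + I(D(2, 6)))/(-513 + 1745) = (-3602 + 2*√(2 + 6 + 2))/(-513 + 1745) = (-3602 + 2*√10)/1232 = (-3602 + 2*√10)*(1/1232) = -1801/616 + √10/616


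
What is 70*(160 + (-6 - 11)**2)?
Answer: 31430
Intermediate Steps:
70*(160 + (-6 - 11)**2) = 70*(160 + (-17)**2) = 70*(160 + 289) = 70*449 = 31430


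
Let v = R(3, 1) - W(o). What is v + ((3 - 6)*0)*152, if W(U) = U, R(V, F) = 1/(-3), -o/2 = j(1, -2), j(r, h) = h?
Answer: -13/3 ≈ -4.3333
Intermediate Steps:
o = 4 (o = -2*(-2) = 4)
R(V, F) = -⅓
v = -13/3 (v = -⅓ - 1*4 = -⅓ - 4 = -13/3 ≈ -4.3333)
v + ((3 - 6)*0)*152 = -13/3 + ((3 - 6)*0)*152 = -13/3 - 3*0*152 = -13/3 + 0*152 = -13/3 + 0 = -13/3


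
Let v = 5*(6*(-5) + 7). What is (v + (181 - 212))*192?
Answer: -28032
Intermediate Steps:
v = -115 (v = 5*(-30 + 7) = 5*(-23) = -115)
(v + (181 - 212))*192 = (-115 + (181 - 212))*192 = (-115 - 31)*192 = -146*192 = -28032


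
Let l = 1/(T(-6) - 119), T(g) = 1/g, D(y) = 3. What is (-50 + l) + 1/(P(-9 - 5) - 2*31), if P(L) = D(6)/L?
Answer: -2396422/47905 ≈ -50.024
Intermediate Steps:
P(L) = 3/L
l = -6/715 (l = 1/(1/(-6) - 119) = 1/(-⅙ - 119) = 1/(-715/6) = -6/715 ≈ -0.0083916)
(-50 + l) + 1/(P(-9 - 5) - 2*31) = (-50 - 6/715) + 1/(3/(-9 - 5) - 2*31) = -35756/715 + 1/(3/(-14) - 62) = -35756/715 + 1/(3*(-1/14) - 62) = -35756/715 + 1/(-3/14 - 62) = -35756/715 + 1/(-871/14) = -35756/715 - 14/871 = -2396422/47905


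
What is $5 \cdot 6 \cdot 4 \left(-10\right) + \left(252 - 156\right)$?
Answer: $-1104$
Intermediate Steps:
$5 \cdot 6 \cdot 4 \left(-10\right) + \left(252 - 156\right) = 30 \cdot 4 \left(-10\right) + 96 = 120 \left(-10\right) + 96 = -1200 + 96 = -1104$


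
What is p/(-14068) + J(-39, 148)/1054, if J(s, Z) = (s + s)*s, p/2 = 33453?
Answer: -6931017/3706918 ≈ -1.8698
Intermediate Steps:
p = 66906 (p = 2*33453 = 66906)
J(s, Z) = 2*s**2 (J(s, Z) = (2*s)*s = 2*s**2)
p/(-14068) + J(-39, 148)/1054 = 66906/(-14068) + (2*(-39)**2)/1054 = 66906*(-1/14068) + (2*1521)*(1/1054) = -33453/7034 + 3042*(1/1054) = -33453/7034 + 1521/527 = -6931017/3706918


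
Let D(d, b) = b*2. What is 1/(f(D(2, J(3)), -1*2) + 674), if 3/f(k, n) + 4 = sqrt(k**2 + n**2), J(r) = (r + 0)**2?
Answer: 70100/47250093 - 2*sqrt(82)/47250093 ≈ 0.0014832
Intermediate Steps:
J(r) = r**2
D(d, b) = 2*b
f(k, n) = 3/(-4 + sqrt(k**2 + n**2))
1/(f(D(2, J(3)), -1*2) + 674) = 1/(3/(-4 + sqrt((2*3**2)**2 + (-1*2)**2)) + 674) = 1/(3/(-4 + sqrt((2*9)**2 + (-2)**2)) + 674) = 1/(3/(-4 + sqrt(18**2 + 4)) + 674) = 1/(3/(-4 + sqrt(324 + 4)) + 674) = 1/(3/(-4 + sqrt(328)) + 674) = 1/(3/(-4 + 2*sqrt(82)) + 674) = 1/(674 + 3/(-4 + 2*sqrt(82)))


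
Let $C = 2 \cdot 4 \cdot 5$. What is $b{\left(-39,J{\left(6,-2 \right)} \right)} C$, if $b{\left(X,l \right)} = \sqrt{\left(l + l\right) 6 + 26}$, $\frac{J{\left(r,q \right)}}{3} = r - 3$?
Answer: $40 \sqrt{134} \approx 463.03$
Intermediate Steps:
$J{\left(r,q \right)} = -9 + 3 r$ ($J{\left(r,q \right)} = 3 \left(r - 3\right) = 3 \left(-3 + r\right) = -9 + 3 r$)
$b{\left(X,l \right)} = \sqrt{26 + 12 l}$ ($b{\left(X,l \right)} = \sqrt{2 l 6 + 26} = \sqrt{12 l + 26} = \sqrt{26 + 12 l}$)
$C = 40$ ($C = 8 \cdot 5 = 40$)
$b{\left(-39,J{\left(6,-2 \right)} \right)} C = \sqrt{26 + 12 \left(-9 + 3 \cdot 6\right)} 40 = \sqrt{26 + 12 \left(-9 + 18\right)} 40 = \sqrt{26 + 12 \cdot 9} \cdot 40 = \sqrt{26 + 108} \cdot 40 = \sqrt{134} \cdot 40 = 40 \sqrt{134}$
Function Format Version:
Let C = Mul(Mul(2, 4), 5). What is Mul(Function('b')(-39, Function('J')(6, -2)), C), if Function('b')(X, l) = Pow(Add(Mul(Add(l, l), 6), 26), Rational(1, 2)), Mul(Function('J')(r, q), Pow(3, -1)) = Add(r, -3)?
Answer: Mul(40, Pow(134, Rational(1, 2))) ≈ 463.03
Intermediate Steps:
Function('J')(r, q) = Add(-9, Mul(3, r)) (Function('J')(r, q) = Mul(3, Add(r, -3)) = Mul(3, Add(-3, r)) = Add(-9, Mul(3, r)))
Function('b')(X, l) = Pow(Add(26, Mul(12, l)), Rational(1, 2)) (Function('b')(X, l) = Pow(Add(Mul(Mul(2, l), 6), 26), Rational(1, 2)) = Pow(Add(Mul(12, l), 26), Rational(1, 2)) = Pow(Add(26, Mul(12, l)), Rational(1, 2)))
C = 40 (C = Mul(8, 5) = 40)
Mul(Function('b')(-39, Function('J')(6, -2)), C) = Mul(Pow(Add(26, Mul(12, Add(-9, Mul(3, 6)))), Rational(1, 2)), 40) = Mul(Pow(Add(26, Mul(12, Add(-9, 18))), Rational(1, 2)), 40) = Mul(Pow(Add(26, Mul(12, 9)), Rational(1, 2)), 40) = Mul(Pow(Add(26, 108), Rational(1, 2)), 40) = Mul(Pow(134, Rational(1, 2)), 40) = Mul(40, Pow(134, Rational(1, 2)))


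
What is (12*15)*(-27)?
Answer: -4860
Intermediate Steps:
(12*15)*(-27) = 180*(-27) = -4860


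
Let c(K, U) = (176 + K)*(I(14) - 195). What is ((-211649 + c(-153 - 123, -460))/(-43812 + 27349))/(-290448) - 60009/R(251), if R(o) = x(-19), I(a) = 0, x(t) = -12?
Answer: 23911813161919/4781645424 ≈ 5000.8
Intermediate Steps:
R(o) = -12
c(K, U) = -34320 - 195*K (c(K, U) = (176 + K)*(0 - 195) = (176 + K)*(-195) = -34320 - 195*K)
((-211649 + c(-153 - 123, -460))/(-43812 + 27349))/(-290448) - 60009/R(251) = ((-211649 + (-34320 - 195*(-153 - 123)))/(-43812 + 27349))/(-290448) - 60009/(-12) = ((-211649 + (-34320 - 195*(-276)))/(-16463))*(-1/290448) - 60009*(-1/12) = ((-211649 + (-34320 + 53820))*(-1/16463))*(-1/290448) + 20003/4 = ((-211649 + 19500)*(-1/16463))*(-1/290448) + 20003/4 = -192149*(-1/16463)*(-1/290448) + 20003/4 = (192149/16463)*(-1/290448) + 20003/4 = -192149/4781645424 + 20003/4 = 23911813161919/4781645424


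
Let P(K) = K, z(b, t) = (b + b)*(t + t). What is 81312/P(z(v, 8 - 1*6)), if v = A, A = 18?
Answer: 1694/3 ≈ 564.67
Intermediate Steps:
v = 18
z(b, t) = 4*b*t (z(b, t) = (2*b)*(2*t) = 4*b*t)
81312/P(z(v, 8 - 1*6)) = 81312/((4*18*(8 - 1*6))) = 81312/((4*18*(8 - 6))) = 81312/((4*18*2)) = 81312/144 = 81312*(1/144) = 1694/3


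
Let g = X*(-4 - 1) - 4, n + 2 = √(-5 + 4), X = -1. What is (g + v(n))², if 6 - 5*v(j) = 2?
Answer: 81/25 ≈ 3.2400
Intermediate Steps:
n = -2 + I (n = -2 + √(-5 + 4) = -2 + √(-1) = -2 + I ≈ -2.0 + 1.0*I)
v(j) = ⅘ (v(j) = 6/5 - ⅕*2 = 6/5 - ⅖ = ⅘)
g = 1 (g = -(-4 - 1) - 4 = -1*(-5) - 4 = 5 - 4 = 1)
(g + v(n))² = (1 + ⅘)² = (9/5)² = 81/25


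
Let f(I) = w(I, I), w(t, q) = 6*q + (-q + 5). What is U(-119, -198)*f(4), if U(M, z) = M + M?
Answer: -5950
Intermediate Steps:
w(t, q) = 5 + 5*q (w(t, q) = 6*q + (5 - q) = 5 + 5*q)
U(M, z) = 2*M
f(I) = 5 + 5*I
U(-119, -198)*f(4) = (2*(-119))*(5 + 5*4) = -238*(5 + 20) = -238*25 = -5950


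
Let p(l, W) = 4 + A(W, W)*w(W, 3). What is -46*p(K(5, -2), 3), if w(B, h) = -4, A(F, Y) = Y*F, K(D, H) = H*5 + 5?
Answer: 1472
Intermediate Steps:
K(D, H) = 5 + 5*H (K(D, H) = 5*H + 5 = 5 + 5*H)
A(F, Y) = F*Y
p(l, W) = 4 - 4*W² (p(l, W) = 4 + (W*W)*(-4) = 4 + W²*(-4) = 4 - 4*W²)
-46*p(K(5, -2), 3) = -46*(4 - 4*3²) = -46*(4 - 4*9) = -46*(4 - 36) = -46*(-32) = 1472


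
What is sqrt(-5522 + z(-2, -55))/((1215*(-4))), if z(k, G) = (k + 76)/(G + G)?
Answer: -I*sqrt(16706085)/267300 ≈ -0.015291*I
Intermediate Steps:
z(k, G) = (76 + k)/(2*G) (z(k, G) = (76 + k)/((2*G)) = (76 + k)*(1/(2*G)) = (76 + k)/(2*G))
sqrt(-5522 + z(-2, -55))/((1215*(-4))) = sqrt(-5522 + (1/2)*(76 - 2)/(-55))/((1215*(-4))) = sqrt(-5522 + (1/2)*(-1/55)*74)/(-4860) = sqrt(-5522 - 37/55)*(-1/4860) = sqrt(-303747/55)*(-1/4860) = (I*sqrt(16706085)/55)*(-1/4860) = -I*sqrt(16706085)/267300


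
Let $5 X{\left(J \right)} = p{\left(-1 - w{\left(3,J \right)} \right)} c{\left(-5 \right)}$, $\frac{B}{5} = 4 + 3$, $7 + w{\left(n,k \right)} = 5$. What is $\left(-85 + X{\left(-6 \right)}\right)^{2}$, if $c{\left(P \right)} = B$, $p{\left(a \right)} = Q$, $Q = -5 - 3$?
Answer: $19881$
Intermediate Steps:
$Q = -8$
$w{\left(n,k \right)} = -2$ ($w{\left(n,k \right)} = -7 + 5 = -2$)
$B = 35$ ($B = 5 \left(4 + 3\right) = 5 \cdot 7 = 35$)
$p{\left(a \right)} = -8$
$c{\left(P \right)} = 35$
$X{\left(J \right)} = -56$ ($X{\left(J \right)} = \frac{\left(-8\right) 35}{5} = \frac{1}{5} \left(-280\right) = -56$)
$\left(-85 + X{\left(-6 \right)}\right)^{2} = \left(-85 - 56\right)^{2} = \left(-141\right)^{2} = 19881$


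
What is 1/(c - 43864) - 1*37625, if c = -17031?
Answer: -2291174376/60895 ≈ -37625.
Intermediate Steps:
1/(c - 43864) - 1*37625 = 1/(-17031 - 43864) - 1*37625 = 1/(-60895) - 37625 = -1/60895 - 37625 = -2291174376/60895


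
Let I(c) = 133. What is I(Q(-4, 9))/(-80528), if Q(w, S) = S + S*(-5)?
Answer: -19/11504 ≈ -0.0016516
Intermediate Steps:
Q(w, S) = -4*S (Q(w, S) = S - 5*S = -4*S)
I(Q(-4, 9))/(-80528) = 133/(-80528) = 133*(-1/80528) = -19/11504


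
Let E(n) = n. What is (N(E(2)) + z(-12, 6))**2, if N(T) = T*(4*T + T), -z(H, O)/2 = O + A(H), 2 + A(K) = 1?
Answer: 100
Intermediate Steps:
A(K) = -1 (A(K) = -2 + 1 = -1)
z(H, O) = 2 - 2*O (z(H, O) = -2*(O - 1) = -2*(-1 + O) = 2 - 2*O)
N(T) = 5*T**2 (N(T) = T*(5*T) = 5*T**2)
(N(E(2)) + z(-12, 6))**2 = (5*2**2 + (2 - 2*6))**2 = (5*4 + (2 - 12))**2 = (20 - 10)**2 = 10**2 = 100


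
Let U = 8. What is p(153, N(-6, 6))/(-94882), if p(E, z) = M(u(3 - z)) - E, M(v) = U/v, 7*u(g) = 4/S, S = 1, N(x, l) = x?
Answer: 139/94882 ≈ 0.0014650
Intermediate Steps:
u(g) = 4/7 (u(g) = (4/1)/7 = (4*1)/7 = (⅐)*4 = 4/7)
M(v) = 8/v
p(E, z) = 14 - E (p(E, z) = 8/(4/7) - E = 8*(7/4) - E = 14 - E)
p(153, N(-6, 6))/(-94882) = (14 - 1*153)/(-94882) = (14 - 153)*(-1/94882) = -139*(-1/94882) = 139/94882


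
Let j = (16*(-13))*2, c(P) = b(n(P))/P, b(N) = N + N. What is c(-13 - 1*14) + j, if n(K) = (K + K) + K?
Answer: -410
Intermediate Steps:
n(K) = 3*K (n(K) = 2*K + K = 3*K)
b(N) = 2*N
c(P) = 6 (c(P) = (2*(3*P))/P = (6*P)/P = 6)
j = -416 (j = -208*2 = -416)
c(-13 - 1*14) + j = 6 - 416 = -410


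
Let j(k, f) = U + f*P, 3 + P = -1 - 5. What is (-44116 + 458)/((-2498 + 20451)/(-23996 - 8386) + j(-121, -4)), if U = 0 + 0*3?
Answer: -1413733356/1147799 ≈ -1231.7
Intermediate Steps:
U = 0 (U = 0 + 0 = 0)
P = -9 (P = -3 + (-1 - 5) = -3 - 6 = -9)
j(k, f) = -9*f (j(k, f) = 0 + f*(-9) = 0 - 9*f = -9*f)
(-44116 + 458)/((-2498 + 20451)/(-23996 - 8386) + j(-121, -4)) = (-44116 + 458)/((-2498 + 20451)/(-23996 - 8386) - 9*(-4)) = -43658/(17953/(-32382) + 36) = -43658/(17953*(-1/32382) + 36) = -43658/(-17953/32382 + 36) = -43658/1147799/32382 = -43658*32382/1147799 = -1413733356/1147799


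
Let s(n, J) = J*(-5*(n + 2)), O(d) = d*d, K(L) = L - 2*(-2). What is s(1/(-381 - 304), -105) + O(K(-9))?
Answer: 147170/137 ≈ 1074.2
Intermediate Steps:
K(L) = 4 + L (K(L) = L + 4 = 4 + L)
O(d) = d²
s(n, J) = J*(-10 - 5*n) (s(n, J) = J*(-5*(2 + n)) = J*(-10 - 5*n))
s(1/(-381 - 304), -105) + O(K(-9)) = -5*(-105)*(2 + 1/(-381 - 304)) + (4 - 9)² = -5*(-105)*(2 + 1/(-685)) + (-5)² = -5*(-105)*(2 - 1/685) + 25 = -5*(-105)*1369/685 + 25 = 143745/137 + 25 = 147170/137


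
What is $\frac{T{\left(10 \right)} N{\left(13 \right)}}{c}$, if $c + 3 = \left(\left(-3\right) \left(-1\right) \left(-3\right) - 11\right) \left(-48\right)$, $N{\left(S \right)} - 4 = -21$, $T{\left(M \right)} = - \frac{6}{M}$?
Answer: $\frac{17}{1595} \approx 0.010658$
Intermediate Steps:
$N{\left(S \right)} = -17$ ($N{\left(S \right)} = 4 - 21 = -17$)
$c = 957$ ($c = -3 + \left(\left(-3\right) \left(-1\right) \left(-3\right) - 11\right) \left(-48\right) = -3 + \left(3 \left(-3\right) - 11\right) \left(-48\right) = -3 + \left(-9 - 11\right) \left(-48\right) = -3 - -960 = -3 + 960 = 957$)
$\frac{T{\left(10 \right)} N{\left(13 \right)}}{c} = \frac{- \frac{6}{10} \left(-17\right)}{957} = \left(-6\right) \frac{1}{10} \left(-17\right) \frac{1}{957} = \left(- \frac{3}{5}\right) \left(-17\right) \frac{1}{957} = \frac{51}{5} \cdot \frac{1}{957} = \frac{17}{1595}$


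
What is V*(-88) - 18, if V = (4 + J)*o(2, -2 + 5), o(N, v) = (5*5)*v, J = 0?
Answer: -26418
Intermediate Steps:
o(N, v) = 25*v
V = 300 (V = (4 + 0)*(25*(-2 + 5)) = 4*(25*3) = 4*75 = 300)
V*(-88) - 18 = 300*(-88) - 18 = -26400 - 18 = -26418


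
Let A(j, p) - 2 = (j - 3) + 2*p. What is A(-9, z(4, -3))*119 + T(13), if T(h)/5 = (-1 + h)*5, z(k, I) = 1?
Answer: -652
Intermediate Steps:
T(h) = -25 + 25*h (T(h) = 5*((-1 + h)*5) = 5*(-5 + 5*h) = -25 + 25*h)
A(j, p) = -1 + j + 2*p (A(j, p) = 2 + ((j - 3) + 2*p) = 2 + ((-3 + j) + 2*p) = 2 + (-3 + j + 2*p) = -1 + j + 2*p)
A(-9, z(4, -3))*119 + T(13) = (-1 - 9 + 2*1)*119 + (-25 + 25*13) = (-1 - 9 + 2)*119 + (-25 + 325) = -8*119 + 300 = -952 + 300 = -652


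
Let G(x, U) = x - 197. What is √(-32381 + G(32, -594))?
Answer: I*√32546 ≈ 180.41*I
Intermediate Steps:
G(x, U) = -197 + x
√(-32381 + G(32, -594)) = √(-32381 + (-197 + 32)) = √(-32381 - 165) = √(-32546) = I*√32546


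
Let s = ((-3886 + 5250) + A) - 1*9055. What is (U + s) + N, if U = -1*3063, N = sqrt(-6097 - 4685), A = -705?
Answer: -11459 + 3*I*sqrt(1198) ≈ -11459.0 + 103.84*I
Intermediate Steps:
N = 3*I*sqrt(1198) (N = sqrt(-10782) = 3*I*sqrt(1198) ≈ 103.84*I)
U = -3063
s = -8396 (s = ((-3886 + 5250) - 705) - 1*9055 = (1364 - 705) - 9055 = 659 - 9055 = -8396)
(U + s) + N = (-3063 - 8396) + 3*I*sqrt(1198) = -11459 + 3*I*sqrt(1198)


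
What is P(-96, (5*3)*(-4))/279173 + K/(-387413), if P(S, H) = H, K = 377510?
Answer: -105413844010/108155249449 ≈ -0.97465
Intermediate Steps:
P(-96, (5*3)*(-4))/279173 + K/(-387413) = ((5*3)*(-4))/279173 + 377510/(-387413) = (15*(-4))*(1/279173) + 377510*(-1/387413) = -60*1/279173 - 377510/387413 = -60/279173 - 377510/387413 = -105413844010/108155249449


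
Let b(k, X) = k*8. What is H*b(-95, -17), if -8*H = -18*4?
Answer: -6840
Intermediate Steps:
b(k, X) = 8*k
H = 9 (H = -(-9)*4/4 = -1/8*(-72) = 9)
H*b(-95, -17) = 9*(8*(-95)) = 9*(-760) = -6840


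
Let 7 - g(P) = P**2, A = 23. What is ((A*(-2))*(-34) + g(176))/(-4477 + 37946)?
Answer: -29405/33469 ≈ -0.87857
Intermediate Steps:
g(P) = 7 - P**2
((A*(-2))*(-34) + g(176))/(-4477 + 37946) = ((23*(-2))*(-34) + (7 - 1*176**2))/(-4477 + 37946) = (-46*(-34) + (7 - 1*30976))/33469 = (1564 + (7 - 30976))*(1/33469) = (1564 - 30969)*(1/33469) = -29405*1/33469 = -29405/33469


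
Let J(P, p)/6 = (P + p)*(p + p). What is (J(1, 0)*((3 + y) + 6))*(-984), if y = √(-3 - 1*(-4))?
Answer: 0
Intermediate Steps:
y = 1 (y = √(-3 + 4) = √1 = 1)
J(P, p) = 12*p*(P + p) (J(P, p) = 6*((P + p)*(p + p)) = 6*((P + p)*(2*p)) = 6*(2*p*(P + p)) = 12*p*(P + p))
(J(1, 0)*((3 + y) + 6))*(-984) = ((12*0*(1 + 0))*((3 + 1) + 6))*(-984) = ((12*0*1)*(4 + 6))*(-984) = (0*10)*(-984) = 0*(-984) = 0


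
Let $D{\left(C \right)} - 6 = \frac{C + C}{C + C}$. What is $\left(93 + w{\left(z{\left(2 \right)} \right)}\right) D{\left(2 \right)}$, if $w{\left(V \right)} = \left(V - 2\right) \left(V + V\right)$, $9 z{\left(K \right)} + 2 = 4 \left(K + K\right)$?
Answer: $\frac{51947}{81} \approx 641.32$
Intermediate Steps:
$z{\left(K \right)} = - \frac{2}{9} + \frac{8 K}{9}$ ($z{\left(K \right)} = - \frac{2}{9} + \frac{4 \left(K + K\right)}{9} = - \frac{2}{9} + \frac{4 \cdot 2 K}{9} = - \frac{2}{9} + \frac{8 K}{9}$)
$w{\left(V \right)} = 2 V \left(-2 + V\right)$ ($w{\left(V \right)} = \left(-2 + V\right) 2 V = 2 V \left(-2 + V\right)$)
$D{\left(C \right)} = 7$ ($D{\left(C \right)} = 6 + \frac{C + C}{C + C} = 6 + \frac{2 C}{2 C} = 6 + 2 C \frac{1}{2 C} = 6 + 1 = 7$)
$\left(93 + w{\left(z{\left(2 \right)} \right)}\right) D{\left(2 \right)} = \left(93 + 2 \left(- \frac{2}{9} + \frac{8}{9} \cdot 2\right) \left(-2 + \left(- \frac{2}{9} + \frac{8}{9} \cdot 2\right)\right)\right) 7 = \left(93 + 2 \left(- \frac{2}{9} + \frac{16}{9}\right) \left(-2 + \left(- \frac{2}{9} + \frac{16}{9}\right)\right)\right) 7 = \left(93 + 2 \cdot \frac{14}{9} \left(-2 + \frac{14}{9}\right)\right) 7 = \left(93 + 2 \cdot \frac{14}{9} \left(- \frac{4}{9}\right)\right) 7 = \left(93 - \frac{112}{81}\right) 7 = \frac{7421}{81} \cdot 7 = \frac{51947}{81}$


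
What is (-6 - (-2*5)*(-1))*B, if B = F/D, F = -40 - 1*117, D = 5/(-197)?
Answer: -494864/5 ≈ -98973.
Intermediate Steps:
D = -5/197 (D = 5*(-1/197) = -5/197 ≈ -0.025381)
F = -157 (F = -40 - 117 = -157)
B = 30929/5 (B = -157/(-5/197) = -157*(-197/5) = 30929/5 ≈ 6185.8)
(-6 - (-2*5)*(-1))*B = (-6 - (-2*5)*(-1))*(30929/5) = (-6 - (-10)*(-1))*(30929/5) = (-6 - 1*10)*(30929/5) = (-6 - 10)*(30929/5) = -16*30929/5 = -494864/5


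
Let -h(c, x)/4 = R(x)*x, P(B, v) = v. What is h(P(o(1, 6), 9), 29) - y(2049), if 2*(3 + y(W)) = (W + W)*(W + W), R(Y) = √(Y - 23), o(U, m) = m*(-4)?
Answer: -8396799 - 116*√6 ≈ -8.3971e+6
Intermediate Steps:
o(U, m) = -4*m
R(Y) = √(-23 + Y)
h(c, x) = -4*x*√(-23 + x) (h(c, x) = -4*√(-23 + x)*x = -4*x*√(-23 + x))
y(W) = -3 + 2*W² (y(W) = -3 + ((W + W)*(W + W))/2 = -3 + ((2*W)*(2*W))/2 = -3 + (4*W²)/2 = -3 + 2*W²)
h(P(o(1, 6), 9), 29) - y(2049) = -4*29*√(-23 + 29) - (-3 + 2*2049²) = -4*29*√6 - (-3 + 2*4198401) = -116*√6 - (-3 + 8396802) = -116*√6 - 1*8396799 = -116*√6 - 8396799 = -8396799 - 116*√6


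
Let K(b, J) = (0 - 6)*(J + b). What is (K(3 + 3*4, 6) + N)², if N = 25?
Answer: 10201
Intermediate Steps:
K(b, J) = -6*J - 6*b (K(b, J) = -6*(J + b) = -6*J - 6*b)
(K(3 + 3*4, 6) + N)² = ((-6*6 - 6*(3 + 3*4)) + 25)² = ((-36 - 6*(3 + 12)) + 25)² = ((-36 - 6*15) + 25)² = ((-36 - 90) + 25)² = (-126 + 25)² = (-101)² = 10201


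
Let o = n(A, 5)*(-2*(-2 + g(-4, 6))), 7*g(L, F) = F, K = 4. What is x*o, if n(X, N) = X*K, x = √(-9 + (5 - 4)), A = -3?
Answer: -384*I*√2/7 ≈ -77.58*I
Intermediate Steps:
g(L, F) = F/7
x = 2*I*√2 (x = √(-9 + 1) = √(-8) = 2*I*√2 ≈ 2.8284*I)
n(X, N) = 4*X (n(X, N) = X*4 = 4*X)
o = -192/7 (o = (4*(-3))*(-2*(-2 + (⅐)*6)) = -(-24)*(-2 + 6/7) = -(-24)*(-8)/7 = -12*16/7 = -192/7 ≈ -27.429)
x*o = (2*I*√2)*(-192/7) = -384*I*√2/7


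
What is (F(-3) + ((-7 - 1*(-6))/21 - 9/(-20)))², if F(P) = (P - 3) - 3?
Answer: 13039321/176400 ≈ 73.919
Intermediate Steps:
F(P) = -6 + P (F(P) = (-3 + P) - 3 = -6 + P)
(F(-3) + ((-7 - 1*(-6))/21 - 9/(-20)))² = ((-6 - 3) + ((-7 - 1*(-6))/21 - 9/(-20)))² = (-9 + ((-7 + 6)*(1/21) - 9*(-1/20)))² = (-9 + (-1*1/21 + 9/20))² = (-9 + (-1/21 + 9/20))² = (-9 + 169/420)² = (-3611/420)² = 13039321/176400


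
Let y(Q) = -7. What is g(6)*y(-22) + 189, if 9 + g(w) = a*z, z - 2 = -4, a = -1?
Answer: 238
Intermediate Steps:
z = -2 (z = 2 - 4 = -2)
g(w) = -7 (g(w) = -9 - 1*(-2) = -9 + 2 = -7)
g(6)*y(-22) + 189 = -7*(-7) + 189 = 49 + 189 = 238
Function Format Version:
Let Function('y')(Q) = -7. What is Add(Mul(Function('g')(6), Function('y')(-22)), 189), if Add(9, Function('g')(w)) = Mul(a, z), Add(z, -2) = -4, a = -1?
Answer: 238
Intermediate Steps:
z = -2 (z = Add(2, -4) = -2)
Function('g')(w) = -7 (Function('g')(w) = Add(-9, Mul(-1, -2)) = Add(-9, 2) = -7)
Add(Mul(Function('g')(6), Function('y')(-22)), 189) = Add(Mul(-7, -7), 189) = Add(49, 189) = 238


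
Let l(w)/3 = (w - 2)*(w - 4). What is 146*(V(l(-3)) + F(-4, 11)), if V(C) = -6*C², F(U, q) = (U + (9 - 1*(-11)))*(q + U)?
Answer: -9641548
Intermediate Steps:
l(w) = 3*(-4 + w)*(-2 + w) (l(w) = 3*((w - 2)*(w - 4)) = 3*((-2 + w)*(-4 + w)) = 3*((-4 + w)*(-2 + w)) = 3*(-4 + w)*(-2 + w))
F(U, q) = (20 + U)*(U + q) (F(U, q) = (U + (9 + 11))*(U + q) = (U + 20)*(U + q) = (20 + U)*(U + q))
146*(V(l(-3)) + F(-4, 11)) = 146*(-6*(24 - 18*(-3) + 3*(-3)²)² + ((-4)² + 20*(-4) + 20*11 - 4*11)) = 146*(-6*(24 + 54 + 3*9)² + (16 - 80 + 220 - 44)) = 146*(-6*(24 + 54 + 27)² + 112) = 146*(-6*105² + 112) = 146*(-6*11025 + 112) = 146*(-66150 + 112) = 146*(-66038) = -9641548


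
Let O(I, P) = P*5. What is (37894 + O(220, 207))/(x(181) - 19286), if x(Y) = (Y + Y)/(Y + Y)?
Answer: -38929/19285 ≈ -2.0186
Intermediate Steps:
O(I, P) = 5*P
x(Y) = 1 (x(Y) = (2*Y)/((2*Y)) = (2*Y)*(1/(2*Y)) = 1)
(37894 + O(220, 207))/(x(181) - 19286) = (37894 + 5*207)/(1 - 19286) = (37894 + 1035)/(-19285) = 38929*(-1/19285) = -38929/19285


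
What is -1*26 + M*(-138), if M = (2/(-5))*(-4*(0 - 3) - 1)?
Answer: 2906/5 ≈ 581.20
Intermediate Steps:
M = -22/5 (M = (2*(-1/5))*(-4*(-3) - 1) = -2*(12 - 1)/5 = -2/5*11 = -22/5 ≈ -4.4000)
-1*26 + M*(-138) = -1*26 - 22/5*(-138) = -26 + 3036/5 = 2906/5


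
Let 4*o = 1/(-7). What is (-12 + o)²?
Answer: 113569/784 ≈ 144.86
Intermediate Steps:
o = -1/28 (o = (¼)/(-7) = (¼)*(-⅐) = -1/28 ≈ -0.035714)
(-12 + o)² = (-12 - 1/28)² = (-337/28)² = 113569/784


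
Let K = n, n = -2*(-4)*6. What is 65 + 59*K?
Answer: 2897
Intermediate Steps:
n = 48 (n = 8*6 = 48)
K = 48
65 + 59*K = 65 + 59*48 = 65 + 2832 = 2897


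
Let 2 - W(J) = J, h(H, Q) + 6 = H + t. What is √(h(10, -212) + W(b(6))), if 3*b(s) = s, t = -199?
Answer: I*√195 ≈ 13.964*I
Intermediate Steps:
b(s) = s/3
h(H, Q) = -205 + H (h(H, Q) = -6 + (H - 199) = -6 + (-199 + H) = -205 + H)
W(J) = 2 - J
√(h(10, -212) + W(b(6))) = √((-205 + 10) + (2 - 6/3)) = √(-195 + (2 - 1*2)) = √(-195 + (2 - 2)) = √(-195 + 0) = √(-195) = I*√195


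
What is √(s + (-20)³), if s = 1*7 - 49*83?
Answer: 6*I*√335 ≈ 109.82*I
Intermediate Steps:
s = -4060 (s = 7 - 4067 = -4060)
√(s + (-20)³) = √(-4060 + (-20)³) = √(-4060 - 8000) = √(-12060) = 6*I*√335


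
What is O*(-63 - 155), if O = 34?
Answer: -7412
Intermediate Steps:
O*(-63 - 155) = 34*(-63 - 155) = 34*(-218) = -7412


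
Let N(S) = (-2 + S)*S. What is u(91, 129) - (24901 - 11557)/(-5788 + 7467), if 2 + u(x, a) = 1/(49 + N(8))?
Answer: -1618415/162863 ≈ -9.9373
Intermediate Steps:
N(S) = S*(-2 + S)
u(x, a) = -193/97 (u(x, a) = -2 + 1/(49 + 8*(-2 + 8)) = -2 + 1/(49 + 8*6) = -2 + 1/(49 + 48) = -2 + 1/97 = -193/97)
u(91, 129) - (24901 - 11557)/(-5788 + 7467) = -193/97 - (24901 - 11557)/(-5788 + 7467) = -193/97 - 13344/1679 = -1618415/162863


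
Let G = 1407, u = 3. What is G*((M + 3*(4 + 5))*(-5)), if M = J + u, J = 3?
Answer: -232155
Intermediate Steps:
M = 6 (M = 3 + 3 = 6)
G*((M + 3*(4 + 5))*(-5)) = 1407*((6 + 3*(4 + 5))*(-5)) = 1407*((6 + 3*9)*(-5)) = 1407*((6 + 27)*(-5)) = 1407*(33*(-5)) = 1407*(-165) = -232155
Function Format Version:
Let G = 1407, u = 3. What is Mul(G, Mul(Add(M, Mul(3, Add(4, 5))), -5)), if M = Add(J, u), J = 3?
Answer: -232155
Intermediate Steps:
M = 6 (M = Add(3, 3) = 6)
Mul(G, Mul(Add(M, Mul(3, Add(4, 5))), -5)) = Mul(1407, Mul(Add(6, Mul(3, Add(4, 5))), -5)) = Mul(1407, Mul(Add(6, Mul(3, 9)), -5)) = Mul(1407, Mul(Add(6, 27), -5)) = Mul(1407, Mul(33, -5)) = Mul(1407, -165) = -232155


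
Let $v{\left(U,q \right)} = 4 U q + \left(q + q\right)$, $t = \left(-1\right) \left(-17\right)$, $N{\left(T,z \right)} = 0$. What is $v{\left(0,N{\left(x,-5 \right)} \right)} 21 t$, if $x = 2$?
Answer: $0$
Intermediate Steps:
$t = 17$
$v{\left(U,q \right)} = 2 q + 4 U q$ ($v{\left(U,q \right)} = 4 U q + 2 q = 2 q + 4 U q$)
$v{\left(0,N{\left(x,-5 \right)} \right)} 21 t = 2 \cdot 0 \left(1 + 2 \cdot 0\right) 21 \cdot 17 = 2 \cdot 0 \left(1 + 0\right) 21 \cdot 17 = 2 \cdot 0 \cdot 1 \cdot 21 \cdot 17 = 0 \cdot 21 \cdot 17 = 0 \cdot 17 = 0$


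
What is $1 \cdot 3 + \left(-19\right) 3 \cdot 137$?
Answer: $-7806$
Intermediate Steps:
$1 \cdot 3 + \left(-19\right) 3 \cdot 137 = 3 - 7809 = -7806$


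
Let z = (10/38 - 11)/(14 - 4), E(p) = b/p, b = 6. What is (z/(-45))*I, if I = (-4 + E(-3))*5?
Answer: -68/95 ≈ -0.71579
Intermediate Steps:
E(p) = 6/p
z = -102/95 (z = (10*(1/38) - 11)/10 = (5/19 - 11)*(⅒) = -204/19*⅒ = -102/95 ≈ -1.0737)
I = -30 (I = (-4 + 6/(-3))*5 = (-4 + 6*(-⅓))*5 = (-4 - 2)*5 = -6*5 = -30)
(z/(-45))*I = (-102/95/(-45))*(-30) = -1/45*(-102/95)*(-30) = (34/1425)*(-30) = -68/95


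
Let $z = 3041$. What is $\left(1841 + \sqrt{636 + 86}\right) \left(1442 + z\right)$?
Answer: $8253203 + 85177 \sqrt{2} \approx 8.3737 \cdot 10^{6}$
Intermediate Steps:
$\left(1841 + \sqrt{636 + 86}\right) \left(1442 + z\right) = \left(1841 + \sqrt{636 + 86}\right) \left(1442 + 3041\right) = \left(1841 + \sqrt{722}\right) 4483 = \left(1841 + 19 \sqrt{2}\right) 4483 = 8253203 + 85177 \sqrt{2}$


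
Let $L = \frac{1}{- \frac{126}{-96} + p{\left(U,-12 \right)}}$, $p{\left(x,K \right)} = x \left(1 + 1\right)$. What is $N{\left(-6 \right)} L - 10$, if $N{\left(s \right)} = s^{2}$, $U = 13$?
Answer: $- \frac{3794}{437} \approx -8.6819$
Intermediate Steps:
$p{\left(x,K \right)} = 2 x$ ($p{\left(x,K \right)} = x 2 = 2 x$)
$L = \frac{16}{437}$ ($L = \frac{1}{- \frac{126}{-96} + 2 \cdot 13} = \frac{1}{\left(-126\right) \left(- \frac{1}{96}\right) + 26} = \frac{1}{\frac{21}{16} + 26} = \frac{1}{\frac{437}{16}} = \frac{16}{437} \approx 0.036613$)
$N{\left(-6 \right)} L - 10 = \left(-6\right)^{2} \cdot \frac{16}{437} - 10 = 36 \cdot \frac{16}{437} - 10 = \frac{576}{437} - 10 = - \frac{3794}{437}$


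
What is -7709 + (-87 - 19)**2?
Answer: 3527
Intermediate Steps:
-7709 + (-87 - 19)**2 = -7709 + (-106)**2 = -7709 + 11236 = 3527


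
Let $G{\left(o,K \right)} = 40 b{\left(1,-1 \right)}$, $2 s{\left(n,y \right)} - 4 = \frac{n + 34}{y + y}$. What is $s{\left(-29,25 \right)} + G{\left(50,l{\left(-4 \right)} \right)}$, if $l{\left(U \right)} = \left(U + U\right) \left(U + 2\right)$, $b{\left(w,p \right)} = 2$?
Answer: $\frac{1641}{20} \approx 82.05$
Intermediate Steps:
$l{\left(U \right)} = 2 U \left(2 + U\right)$
$s{\left(n,y \right)} = 2 + \frac{34 + n}{4 y}$ ($s{\left(n,y \right)} = 2 + \frac{\left(n + 34\right) \frac{1}{y + y}}{2} = 2 + \frac{\left(34 + n\right) \frac{1}{2 y}}{2} = 2 + \frac{\frac{1}{2} \frac{1}{y} \left(34 + n\right)}{2} = 2 + \frac{34 + n}{4 y}$)
$G{\left(o,K \right)} = 80$ ($G{\left(o,K \right)} = 40 \cdot 2 = 80$)
$s{\left(-29,25 \right)} + G{\left(50,l{\left(-4 \right)} \right)} = \frac{34 - 29 + 8 \cdot 25}{4 \cdot 25} + 80 = \frac{1}{4} \cdot \frac{1}{25} \left(34 - 29 + 200\right) + 80 = \frac{1}{4} \cdot \frac{1}{25} \cdot 205 + 80 = \frac{41}{20} + 80 = \frac{1641}{20}$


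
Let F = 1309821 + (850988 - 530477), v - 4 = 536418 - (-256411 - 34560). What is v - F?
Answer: -802939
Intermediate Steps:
v = 827393 (v = 4 + (536418 - (-256411 - 34560)) = 4 + (536418 - 1*(-290971)) = 4 + (536418 + 290971) = 4 + 827389 = 827393)
F = 1630332 (F = 1309821 + 320511 = 1630332)
v - F = 827393 - 1*1630332 = 827393 - 1630332 = -802939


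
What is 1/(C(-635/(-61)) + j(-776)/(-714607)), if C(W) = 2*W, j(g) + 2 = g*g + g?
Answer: 43591027/870865612 ≈ 0.050055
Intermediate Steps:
j(g) = -2 + g + g**2 (j(g) = -2 + (g*g + g) = -2 + (g**2 + g) = -2 + (g + g**2) = -2 + g + g**2)
1/(C(-635/(-61)) + j(-776)/(-714607)) = 1/(2*(-635/(-61)) + (-2 - 776 + (-776)**2)/(-714607)) = 1/(2*(-635*(-1/61)) + (-2 - 776 + 602176)*(-1/714607)) = 1/(2*(635/61) + 601398*(-1/714607)) = 1/(1270/61 - 601398/714607) = 1/(870865612/43591027) = 43591027/870865612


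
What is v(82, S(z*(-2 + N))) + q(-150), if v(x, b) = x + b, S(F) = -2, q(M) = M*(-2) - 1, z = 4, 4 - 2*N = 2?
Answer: 379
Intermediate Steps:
N = 1 (N = 2 - 1/2*2 = 2 - 1 = 1)
q(M) = -1 - 2*M (q(M) = -2*M - 1 = -1 - 2*M)
v(x, b) = b + x
v(82, S(z*(-2 + N))) + q(-150) = (-2 + 82) + (-1 - 2*(-150)) = 80 + (-1 + 300) = 80 + 299 = 379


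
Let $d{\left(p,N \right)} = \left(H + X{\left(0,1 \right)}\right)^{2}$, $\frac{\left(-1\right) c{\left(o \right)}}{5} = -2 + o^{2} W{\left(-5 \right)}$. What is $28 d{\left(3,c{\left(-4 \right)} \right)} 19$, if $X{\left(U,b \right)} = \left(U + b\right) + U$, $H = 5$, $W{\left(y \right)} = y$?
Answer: $19152$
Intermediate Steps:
$X{\left(U,b \right)} = b + 2 U$
$c{\left(o \right)} = 10 + 25 o^{2}$ ($c{\left(o \right)} = - 5 \left(-2 + o^{2} \left(-5\right)\right) = - 5 \left(-2 - 5 o^{2}\right) = 10 + 25 o^{2}$)
$d{\left(p,N \right)} = 36$ ($d{\left(p,N \right)} = \left(5 + \left(1 + 2 \cdot 0\right)\right)^{2} = \left(5 + \left(1 + 0\right)\right)^{2} = \left(5 + 1\right)^{2} = 6^{2} = 36$)
$28 d{\left(3,c{\left(-4 \right)} \right)} 19 = 28 \cdot 36 \cdot 19 = 1008 \cdot 19 = 19152$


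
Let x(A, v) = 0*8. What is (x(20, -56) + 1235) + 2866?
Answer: 4101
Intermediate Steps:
x(A, v) = 0
(x(20, -56) + 1235) + 2866 = (0 + 1235) + 2866 = 1235 + 2866 = 4101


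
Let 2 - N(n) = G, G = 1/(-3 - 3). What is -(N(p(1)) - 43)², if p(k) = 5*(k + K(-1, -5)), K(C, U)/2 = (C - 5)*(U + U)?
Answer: -60025/36 ≈ -1667.4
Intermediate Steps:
K(C, U) = 4*U*(-5 + C) (K(C, U) = 2*((C - 5)*(U + U)) = 2*((-5 + C)*(2*U)) = 2*(2*U*(-5 + C)) = 4*U*(-5 + C))
p(k) = 600 + 5*k (p(k) = 5*(k + 4*(-5)*(-5 - 1)) = 5*(k + 4*(-5)*(-6)) = 5*(k + 120) = 5*(120 + k) = 600 + 5*k)
G = -⅙ (G = 1/(-6) = -⅙ ≈ -0.16667)
N(n) = 13/6 (N(n) = 2 - 1*(-⅙) = 2 + ⅙ = 13/6)
-(N(p(1)) - 43)² = -(13/6 - 43)² = -(-245/6)² = -1*60025/36 = -60025/36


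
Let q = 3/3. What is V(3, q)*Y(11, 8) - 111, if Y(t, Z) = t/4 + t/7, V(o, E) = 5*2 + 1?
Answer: -1777/28 ≈ -63.464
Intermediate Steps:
q = 1 (q = 3*(1/3) = 1)
V(o, E) = 11 (V(o, E) = 10 + 1 = 11)
Y(t, Z) = 11*t/28 (Y(t, Z) = t*(1/4) + t*(1/7) = t/4 + t/7 = 11*t/28)
V(3, q)*Y(11, 8) - 111 = 11*((11/28)*11) - 111 = 11*(121/28) - 111 = 1331/28 - 111 = -1777/28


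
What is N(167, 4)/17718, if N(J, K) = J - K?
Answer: 163/17718 ≈ 0.0091997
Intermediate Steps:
N(167, 4)/17718 = (167 - 1*4)/17718 = (167 - 4)*(1/17718) = 163*(1/17718) = 163/17718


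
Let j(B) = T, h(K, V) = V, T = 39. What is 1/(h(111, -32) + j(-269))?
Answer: ⅐ ≈ 0.14286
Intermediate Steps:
j(B) = 39
1/(h(111, -32) + j(-269)) = 1/(-32 + 39) = 1/7 = ⅐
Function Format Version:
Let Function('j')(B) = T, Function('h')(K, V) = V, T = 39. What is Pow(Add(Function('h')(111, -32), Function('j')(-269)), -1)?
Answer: Rational(1, 7) ≈ 0.14286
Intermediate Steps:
Function('j')(B) = 39
Pow(Add(Function('h')(111, -32), Function('j')(-269)), -1) = Pow(Add(-32, 39), -1) = Pow(7, -1) = Rational(1, 7)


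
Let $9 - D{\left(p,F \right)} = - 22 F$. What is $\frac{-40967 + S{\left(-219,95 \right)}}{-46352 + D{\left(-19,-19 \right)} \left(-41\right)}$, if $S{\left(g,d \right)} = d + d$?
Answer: $\frac{40777}{29583} \approx 1.3784$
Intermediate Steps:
$S{\left(g,d \right)} = 2 d$
$D{\left(p,F \right)} = 9 + 22 F$ ($D{\left(p,F \right)} = 9 - - 22 F = 9 + 22 F$)
$\frac{-40967 + S{\left(-219,95 \right)}}{-46352 + D{\left(-19,-19 \right)} \left(-41\right)} = \frac{-40967 + 2 \cdot 95}{-46352 + \left(9 + 22 \left(-19\right)\right) \left(-41\right)} = \frac{-40967 + 190}{-46352 + \left(9 - 418\right) \left(-41\right)} = - \frac{40777}{-46352 - -16769} = - \frac{40777}{-46352 + 16769} = - \frac{40777}{-29583} = \left(-40777\right) \left(- \frac{1}{29583}\right) = \frac{40777}{29583}$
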